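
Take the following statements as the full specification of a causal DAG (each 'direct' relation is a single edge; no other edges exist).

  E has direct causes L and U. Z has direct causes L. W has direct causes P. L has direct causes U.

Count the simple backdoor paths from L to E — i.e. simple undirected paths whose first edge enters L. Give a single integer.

A backdoor path from L to E is any simple undirected path whose first edge points into L (i.e. leaves L via a parent).
Parents of L: {U}.
Enumerating:
  P1: L <- U -> E
That exhausts the simple backdoor paths. Count: 1.

1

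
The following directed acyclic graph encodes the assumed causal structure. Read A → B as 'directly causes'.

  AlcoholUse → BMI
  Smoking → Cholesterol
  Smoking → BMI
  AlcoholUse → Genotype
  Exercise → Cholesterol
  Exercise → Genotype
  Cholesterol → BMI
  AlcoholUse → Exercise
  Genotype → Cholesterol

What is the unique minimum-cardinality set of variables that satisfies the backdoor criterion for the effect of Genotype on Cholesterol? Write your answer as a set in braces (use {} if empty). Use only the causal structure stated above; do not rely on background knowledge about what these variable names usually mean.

Variables eligible for adjustment (non-descendants of Genotype, excluding Genotype and Cholesterol): {AlcoholUse, Exercise, Smoking}.
Backdoor paths from Genotype to Cholesterol:
  P1: Genotype <- AlcoholUse -> Exercise -> Cholesterol
  P2: Genotype <- AlcoholUse -> BMI <- Smoking -> Cholesterol
  P3: Genotype <- AlcoholUse -> BMI <- Cholesterol
  P4: Genotype <- Exercise <- AlcoholUse -> BMI <- Smoking -> Cholesterol
  P5: Genotype <- Exercise <- AlcoholUse -> BMI <- Cholesterol
  P6: Genotype <- Exercise -> Cholesterol
The empty set is not sufficient: P1 (Genotype <- AlcoholUse -> Exercise -> Cholesterol) has no collider blocking it and no conditioned non-collider, so it is open.
Try {Exercise}:
  P1: blocked at chain node Exercise ∈ conditioning set.
  P2: blocked at collider BMI (neither it nor any descendant is in the conditioning set).
  P3: blocked at collider BMI (neither it nor any descendant is in the conditioning set).
  P4: blocked at chain node Exercise ∈ conditioning set.
  P5: blocked at chain node Exercise ∈ conditioning set.
  P6: blocked at fork node Exercise ∈ conditioning set.
{Exercise} contains no descendant of Genotype and blocks every backdoor path.
No other singleton works — e.g. {AlcoholUse} leaves P6 open — so {Exercise} is the unique smallest valid adjustment set.

{Exercise}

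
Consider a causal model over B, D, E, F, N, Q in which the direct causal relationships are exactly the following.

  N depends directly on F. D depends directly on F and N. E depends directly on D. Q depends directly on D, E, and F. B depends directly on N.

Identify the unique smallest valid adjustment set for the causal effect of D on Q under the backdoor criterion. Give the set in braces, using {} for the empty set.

{F}

Variables eligible for adjustment (non-descendants of D, excluding D and Q): {B, F, N}.
Backdoor paths from D to Q:
  P1: D <- F -> Q
  P2: D <- N <- F -> Q
The empty set is not sufficient: P1 (D <- F -> Q) has no collider blocking it and no conditioned non-collider, so it is open.
Try {F}:
  P1: blocked at fork node F ∈ conditioning set.
  P2: blocked at fork node F ∈ conditioning set.
{F} contains no descendant of D and blocks every backdoor path.
No other singleton works — e.g. {N} leaves P1 open — so {F} is the unique smallest valid adjustment set.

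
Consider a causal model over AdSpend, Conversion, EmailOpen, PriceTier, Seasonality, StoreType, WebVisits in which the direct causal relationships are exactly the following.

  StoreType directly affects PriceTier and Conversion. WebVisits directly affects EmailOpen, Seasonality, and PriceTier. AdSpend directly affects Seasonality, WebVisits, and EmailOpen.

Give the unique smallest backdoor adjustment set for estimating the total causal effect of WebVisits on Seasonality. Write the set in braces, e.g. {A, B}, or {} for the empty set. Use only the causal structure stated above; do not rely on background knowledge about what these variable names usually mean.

{AdSpend}

Variables eligible for adjustment (non-descendants of WebVisits, excluding WebVisits and Seasonality): {AdSpend, Conversion, StoreType}.
Backdoor paths from WebVisits to Seasonality:
  P1: WebVisits <- AdSpend -> Seasonality
The empty set is not sufficient: P1 (WebVisits <- AdSpend -> Seasonality) has no collider blocking it and no conditioned non-collider, so it is open.
Try {AdSpend}:
  P1: blocked at fork node AdSpend ∈ conditioning set.
{AdSpend} contains no descendant of WebVisits and blocks every backdoor path.
No other singleton works — e.g. {StoreType} leaves P1 open — so {AdSpend} is the unique smallest valid adjustment set.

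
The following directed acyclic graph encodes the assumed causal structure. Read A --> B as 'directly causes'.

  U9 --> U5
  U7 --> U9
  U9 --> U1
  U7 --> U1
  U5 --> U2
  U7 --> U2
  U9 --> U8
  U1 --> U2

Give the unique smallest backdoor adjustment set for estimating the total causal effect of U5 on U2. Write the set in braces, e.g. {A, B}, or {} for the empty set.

{U9}

Variables eligible for adjustment (non-descendants of U5, excluding U5 and U2): {U1, U7, U8, U9}.
Backdoor paths from U5 to U2:
  P1: U5 <- U9 <- U7 -> U1 -> U2
  P2: U5 <- U9 <- U7 -> U2
  P3: U5 <- U9 -> U1 <- U7 -> U2
  P4: U5 <- U9 -> U1 -> U2
The empty set is not sufficient: P1 (U5 <- U9 <- U7 -> U1 -> U2) has no collider blocking it and no conditioned non-collider, so it is open.
Try {U9}:
  P1: blocked at chain node U9 ∈ conditioning set.
  P2: blocked at chain node U9 ∈ conditioning set.
  P3: blocked at fork node U9 ∈ conditioning set.
  P4: blocked at fork node U9 ∈ conditioning set.
{U9} contains no descendant of U5 and blocks every backdoor path.
No other singleton works — e.g. {U7} leaves P4 open — so {U9} is the unique smallest valid adjustment set.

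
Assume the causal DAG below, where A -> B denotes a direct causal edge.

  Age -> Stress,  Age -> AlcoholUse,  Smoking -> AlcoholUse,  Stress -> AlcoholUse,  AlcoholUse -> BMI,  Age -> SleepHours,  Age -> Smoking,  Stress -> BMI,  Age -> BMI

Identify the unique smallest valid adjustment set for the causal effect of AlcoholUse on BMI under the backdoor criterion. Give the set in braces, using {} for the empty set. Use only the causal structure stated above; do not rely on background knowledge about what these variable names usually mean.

{Age, Stress}

Variables eligible for adjustment (non-descendants of AlcoholUse, excluding AlcoholUse and BMI): {Age, SleepHours, Smoking, Stress}.
Backdoor paths from AlcoholUse to BMI:
  P1: AlcoholUse <- Age -> Stress -> BMI
  P2: AlcoholUse <- Age -> BMI
  P3: AlcoholUse <- Smoking <- Age -> Stress -> BMI
  P4: AlcoholUse <- Smoking <- Age -> BMI
  P5: AlcoholUse <- Stress <- Age -> BMI
  P6: AlcoholUse <- Stress -> BMI
The empty set is not sufficient: P1 (AlcoholUse <- Age -> Stress -> BMI) has no collider blocking it and no conditioned non-collider, so it is open.
Try {Age, Stress}:
  P1: blocked at fork node Age ∈ conditioning set.
  P2: blocked at fork node Age ∈ conditioning set.
  P3: blocked at fork node Age ∈ conditioning set.
  P4: blocked at fork node Age ∈ conditioning set.
  P5: blocked at chain node Stress ∈ conditioning set.
  P6: blocked at fork node Stress ∈ conditioning set.
{Age, Stress} contains no descendant of AlcoholUse and blocks every backdoor path.
Every element of {Age, Stress} is needed (dropping Age leaves P2 open; dropping Stress leaves P6 open), so no proper subset is valid.
Among all size-2 subsets of the eligible variables, only {Age, Stress} blocks every backdoor path, so it is the unique smallest valid adjustment set.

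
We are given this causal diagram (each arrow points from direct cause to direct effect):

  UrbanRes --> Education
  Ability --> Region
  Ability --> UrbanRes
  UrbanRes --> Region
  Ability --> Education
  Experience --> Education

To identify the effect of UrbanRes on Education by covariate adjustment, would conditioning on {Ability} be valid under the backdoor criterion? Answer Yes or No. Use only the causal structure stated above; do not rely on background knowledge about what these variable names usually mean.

Backdoor paths from UrbanRes to Education (paths whose first edge points into UrbanRes):
  P1: UrbanRes <- Ability -> Education
Condition 1 (no descendant of UrbanRes in the set): holds — descendants of UrbanRes are {Education, Region}; none are in {Ability}.
Condition 2 (every backdoor path blocked by {Ability}):
  P1: blocked at fork node Ability ∈ conditioning set.
{Ability} satisfies the backdoor criterion.

Yes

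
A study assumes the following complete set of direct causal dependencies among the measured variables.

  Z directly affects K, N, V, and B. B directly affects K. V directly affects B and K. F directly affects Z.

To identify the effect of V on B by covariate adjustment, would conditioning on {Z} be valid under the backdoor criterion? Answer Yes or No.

Yes

Backdoor paths from V to B (paths whose first edge points into V):
  P1: V <- Z -> B
  P2: V <- Z -> K <- B
Condition 1 (no descendant of V in the set): holds — descendants of V are {B, K}; none are in {Z}.
Condition 2 (every backdoor path blocked by {Z}):
  P1: blocked at fork node Z ∈ conditioning set.
  P2: blocked at fork node Z ∈ conditioning set.
{Z} satisfies the backdoor criterion.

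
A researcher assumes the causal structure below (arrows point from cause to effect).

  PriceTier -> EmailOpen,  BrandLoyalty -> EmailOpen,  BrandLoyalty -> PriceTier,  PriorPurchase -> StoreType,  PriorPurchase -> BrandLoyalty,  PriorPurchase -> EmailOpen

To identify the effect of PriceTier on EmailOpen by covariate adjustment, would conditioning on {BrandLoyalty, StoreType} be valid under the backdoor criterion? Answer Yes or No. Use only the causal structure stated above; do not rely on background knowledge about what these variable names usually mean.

Backdoor paths from PriceTier to EmailOpen (paths whose first edge points into PriceTier):
  P1: PriceTier <- BrandLoyalty <- PriorPurchase -> EmailOpen
  P2: PriceTier <- BrandLoyalty -> EmailOpen
Condition 1 (no descendant of PriceTier in the set): holds — descendants of PriceTier are {EmailOpen}; none are in {BrandLoyalty, StoreType}.
Condition 2 (every backdoor path blocked by {BrandLoyalty, StoreType}):
  P1: blocked at chain node BrandLoyalty ∈ conditioning set.
  P2: blocked at fork node BrandLoyalty ∈ conditioning set.
{BrandLoyalty, StoreType} satisfies the backdoor criterion.

Yes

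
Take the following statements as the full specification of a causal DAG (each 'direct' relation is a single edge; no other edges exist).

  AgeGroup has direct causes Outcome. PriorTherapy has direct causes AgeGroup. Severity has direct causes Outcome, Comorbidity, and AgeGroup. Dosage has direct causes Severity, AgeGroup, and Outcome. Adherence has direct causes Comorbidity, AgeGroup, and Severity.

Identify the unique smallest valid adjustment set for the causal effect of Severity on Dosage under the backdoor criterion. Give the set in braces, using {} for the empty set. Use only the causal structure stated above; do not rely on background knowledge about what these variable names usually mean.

Variables eligible for adjustment (non-descendants of Severity, excluding Severity and Dosage): {AgeGroup, Comorbidity, Outcome, PriorTherapy}.
Backdoor paths from Severity to Dosage:
  P1: Severity <- Comorbidity -> Adherence <- AgeGroup <- Outcome -> Dosage
  P2: Severity <- Comorbidity -> Adherence <- AgeGroup -> Dosage
  P3: Severity <- Outcome -> AgeGroup -> Dosage
  P4: Severity <- Outcome -> Dosage
  P5: Severity <- AgeGroup <- Outcome -> Dosage
  P6: Severity <- AgeGroup -> Dosage
The empty set is not sufficient: P3 (Severity <- Outcome -> AgeGroup -> Dosage) has no collider blocking it and no conditioned non-collider, so it is open.
Try {AgeGroup, Outcome}:
  P1: blocked at collider Adherence (neither it nor any descendant is in the conditioning set).
  P2: blocked at collider Adherence (neither it nor any descendant is in the conditioning set).
  P3: blocked at fork node Outcome ∈ conditioning set.
  P4: blocked at fork node Outcome ∈ conditioning set.
  P5: blocked at chain node AgeGroup ∈ conditioning set.
  P6: blocked at fork node AgeGroup ∈ conditioning set.
{AgeGroup, Outcome} contains no descendant of Severity and blocks every backdoor path.
Every element of {AgeGroup, Outcome} is needed (dropping AgeGroup leaves P6 open; dropping Outcome leaves P4 open), so no proper subset is valid.
Among all size-2 subsets of the eligible variables, only {AgeGroup, Outcome} blocks every backdoor path, so it is the unique smallest valid adjustment set.

{AgeGroup, Outcome}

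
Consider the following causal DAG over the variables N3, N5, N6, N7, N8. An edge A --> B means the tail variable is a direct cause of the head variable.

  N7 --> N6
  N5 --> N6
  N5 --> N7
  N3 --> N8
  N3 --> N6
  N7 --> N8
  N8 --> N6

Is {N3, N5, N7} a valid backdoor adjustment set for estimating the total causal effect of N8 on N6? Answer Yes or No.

Yes

Backdoor paths from N8 to N6 (paths whose first edge points into N8):
  P1: N8 <- N3 -> N6
  P2: N8 <- N7 <- N5 -> N6
  P3: N8 <- N7 -> N6
Condition 1 (no descendant of N8 in the set): holds — descendants of N8 are {N6}; none are in {N3, N5, N7}.
Condition 2 (every backdoor path blocked by {N3, N5, N7}):
  P1: blocked at fork node N3 ∈ conditioning set.
  P2: blocked at chain node N7 ∈ conditioning set.
  P3: blocked at fork node N7 ∈ conditioning set.
{N3, N5, N7} satisfies the backdoor criterion.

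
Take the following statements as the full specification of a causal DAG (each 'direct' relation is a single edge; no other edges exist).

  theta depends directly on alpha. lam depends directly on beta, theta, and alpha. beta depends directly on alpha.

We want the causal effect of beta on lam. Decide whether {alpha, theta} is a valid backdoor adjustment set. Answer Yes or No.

Yes

Backdoor paths from beta to lam (paths whose first edge points into beta):
  P1: beta <- alpha -> theta -> lam
  P2: beta <- alpha -> lam
Condition 1 (no descendant of beta in the set): holds — descendants of beta are {lam}; none are in {alpha, theta}.
Condition 2 (every backdoor path blocked by {alpha, theta}):
  P1: blocked at fork node alpha ∈ conditioning set.
  P2: blocked at fork node alpha ∈ conditioning set.
{alpha, theta} satisfies the backdoor criterion.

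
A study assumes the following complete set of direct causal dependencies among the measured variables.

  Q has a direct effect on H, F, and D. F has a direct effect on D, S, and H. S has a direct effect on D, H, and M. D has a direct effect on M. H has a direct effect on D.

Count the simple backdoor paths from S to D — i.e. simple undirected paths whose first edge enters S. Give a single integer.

A backdoor path from S to D is any simple undirected path whose first edge points into S (i.e. leaves S via a parent).
Parents of S: {F}.
Enumerating:
  P1: S <- F <- Q -> H -> D
  P2: S <- F <- Q -> D
  P3: S <- F -> H <- Q -> D
  P4: S <- F -> H -> D
  P5: S <- F -> D
That exhausts the simple backdoor paths. Count: 5.

5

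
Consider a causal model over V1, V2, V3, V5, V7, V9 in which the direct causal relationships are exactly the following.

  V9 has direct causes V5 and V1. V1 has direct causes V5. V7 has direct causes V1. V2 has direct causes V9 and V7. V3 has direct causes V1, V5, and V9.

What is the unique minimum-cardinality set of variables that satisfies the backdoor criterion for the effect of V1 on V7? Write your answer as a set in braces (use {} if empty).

{}

Variables eligible for adjustment (non-descendants of V1, excluding V1 and V7): {V5}.
Backdoor paths from V1 to V7:
  P1: V1 <- V5 -> V9 -> V2 <- V7
  P2: V1 <- V5 -> V3 <- V9 -> V2 <- V7
Each backdoor path contains an unconditioned collider, so every path is already blocked with the empty conditioning set:
  P1: blocked at collider V2 (neither it nor any descendant is in the conditioning set).
  P2: blocked at collider V3 (neither it nor any descendant is in the conditioning set).
The empty set is therefore the unique smallest valid set.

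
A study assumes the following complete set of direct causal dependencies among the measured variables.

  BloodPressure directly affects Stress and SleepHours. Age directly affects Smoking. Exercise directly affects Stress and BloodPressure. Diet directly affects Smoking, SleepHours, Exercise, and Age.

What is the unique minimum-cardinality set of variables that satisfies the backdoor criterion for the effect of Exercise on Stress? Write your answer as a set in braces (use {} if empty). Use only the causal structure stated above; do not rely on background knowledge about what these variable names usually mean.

{}

Variables eligible for adjustment (non-descendants of Exercise, excluding Exercise and Stress): {Age, Diet, Smoking}.
Backdoor paths from Exercise to Stress:
  P1: Exercise <- Diet -> SleepHours <- BloodPressure -> Stress
Each backdoor path contains an unconditioned collider, so every path is already blocked with the empty conditioning set:
  P1: blocked at collider SleepHours (neither it nor any descendant is in the conditioning set).
The empty set is therefore the unique smallest valid set.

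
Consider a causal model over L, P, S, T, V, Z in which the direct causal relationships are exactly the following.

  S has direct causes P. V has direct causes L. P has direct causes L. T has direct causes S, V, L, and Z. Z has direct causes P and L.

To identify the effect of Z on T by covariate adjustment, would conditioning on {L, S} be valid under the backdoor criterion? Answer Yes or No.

Yes

Backdoor paths from Z to T (paths whose first edge points into Z):
  P1: Z <- L -> V -> T
  P2: Z <- L -> P -> S -> T
  P3: Z <- L -> T
  P4: Z <- P <- L -> V -> T
  P5: Z <- P <- L -> T
  P6: Z <- P -> S -> T
Condition 1 (no descendant of Z in the set): holds — descendants of Z are {T}; none are in {L, S}.
Condition 2 (every backdoor path blocked by {L, S}):
  P1: blocked at fork node L ∈ conditioning set.
  P2: blocked at fork node L ∈ conditioning set.
  P3: blocked at fork node L ∈ conditioning set.
  P4: blocked at fork node L ∈ conditioning set.
  P5: blocked at fork node L ∈ conditioning set.
  P6: blocked at chain node S ∈ conditioning set.
{L, S} satisfies the backdoor criterion.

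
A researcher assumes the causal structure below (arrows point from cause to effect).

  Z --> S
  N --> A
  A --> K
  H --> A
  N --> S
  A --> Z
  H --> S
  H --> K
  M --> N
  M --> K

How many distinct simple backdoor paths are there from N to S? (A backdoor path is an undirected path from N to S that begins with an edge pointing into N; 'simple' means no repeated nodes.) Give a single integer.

A backdoor path from N to S is any simple undirected path whose first edge points into N (i.e. leaves N via a parent).
Parents of N: {M}.
Enumerating:
  P1: N <- M -> K <- H -> A -> Z -> S
  P2: N <- M -> K <- H -> S
  P3: N <- M -> K <- A <- H -> S
  P4: N <- M -> K <- A -> Z -> S
That exhausts the simple backdoor paths. Count: 4.

4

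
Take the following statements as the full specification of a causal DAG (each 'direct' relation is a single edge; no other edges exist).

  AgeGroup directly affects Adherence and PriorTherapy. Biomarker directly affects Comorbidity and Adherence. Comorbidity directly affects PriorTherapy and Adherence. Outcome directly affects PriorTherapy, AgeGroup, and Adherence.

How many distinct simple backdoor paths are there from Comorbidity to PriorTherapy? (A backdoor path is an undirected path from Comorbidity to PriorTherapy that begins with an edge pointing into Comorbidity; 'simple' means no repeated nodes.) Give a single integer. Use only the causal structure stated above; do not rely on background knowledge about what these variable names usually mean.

4

A backdoor path from Comorbidity to PriorTherapy is any simple undirected path whose first edge points into Comorbidity (i.e. leaves Comorbidity via a parent).
Parents of Comorbidity: {Biomarker}.
Enumerating:
  P1: Comorbidity <- Biomarker -> Adherence <- Outcome -> AgeGroup -> PriorTherapy
  P2: Comorbidity <- Biomarker -> Adherence <- Outcome -> PriorTherapy
  P3: Comorbidity <- Biomarker -> Adherence <- AgeGroup <- Outcome -> PriorTherapy
  P4: Comorbidity <- Biomarker -> Adherence <- AgeGroup -> PriorTherapy
That exhausts the simple backdoor paths. Count: 4.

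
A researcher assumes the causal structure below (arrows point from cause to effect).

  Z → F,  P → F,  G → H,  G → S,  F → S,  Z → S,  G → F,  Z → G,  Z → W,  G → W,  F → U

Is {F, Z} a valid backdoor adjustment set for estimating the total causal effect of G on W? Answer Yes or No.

No

Backdoor paths from G to W (paths whose first edge points into G):
  P1: G <- Z -> W
Condition 1 (no descendant of G in the set): FAILS — F is a descendant of G.
Condition 2 (every backdoor path blocked by {F, Z}):
  P1: blocked at fork node Z ∈ conditioning set.
{F, Z} does not satisfy the backdoor criterion.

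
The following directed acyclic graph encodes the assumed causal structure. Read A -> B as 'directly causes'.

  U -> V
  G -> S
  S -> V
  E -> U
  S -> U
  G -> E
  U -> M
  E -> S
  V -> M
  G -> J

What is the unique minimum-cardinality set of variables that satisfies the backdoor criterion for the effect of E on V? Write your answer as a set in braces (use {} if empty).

{G}

Variables eligible for adjustment (non-descendants of E, excluding E and V): {G, J}.
Backdoor paths from E to V:
  P1: E <- G -> S -> U -> V
  P2: E <- G -> S -> U -> M <- V
  P3: E <- G -> S -> V
The empty set is not sufficient: P1 (E <- G -> S -> U -> V) has no collider blocking it and no conditioned non-collider, so it is open.
Try {G}:
  P1: blocked at fork node G ∈ conditioning set.
  P2: blocked at fork node G ∈ conditioning set.
  P3: blocked at fork node G ∈ conditioning set.
{G} contains no descendant of E and blocks every backdoor path.
No other singleton works — e.g. {J} leaves P1 open — so {G} is the unique smallest valid adjustment set.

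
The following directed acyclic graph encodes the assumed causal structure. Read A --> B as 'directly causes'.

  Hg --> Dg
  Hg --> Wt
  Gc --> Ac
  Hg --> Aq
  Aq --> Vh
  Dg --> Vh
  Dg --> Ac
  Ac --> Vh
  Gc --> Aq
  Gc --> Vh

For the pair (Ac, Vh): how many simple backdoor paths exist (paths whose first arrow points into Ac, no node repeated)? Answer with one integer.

6

A backdoor path from Ac to Vh is any simple undirected path whose first edge points into Ac (i.e. leaves Ac via a parent).
Parents of Ac: {Dg, Gc}.
Enumerating:
  P1: Ac <- Gc -> Aq <- Hg -> Dg -> Vh
  P2: Ac <- Gc -> Aq -> Vh
  P3: Ac <- Gc -> Vh
  P4: Ac <- Dg <- Hg -> Aq <- Gc -> Vh
  P5: Ac <- Dg <- Hg -> Aq -> Vh
  P6: Ac <- Dg -> Vh
That exhausts the simple backdoor paths. Count: 6.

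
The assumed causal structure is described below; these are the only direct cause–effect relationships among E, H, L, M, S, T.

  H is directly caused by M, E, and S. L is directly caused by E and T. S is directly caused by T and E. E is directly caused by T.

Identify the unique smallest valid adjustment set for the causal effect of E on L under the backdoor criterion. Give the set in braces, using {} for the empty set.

{T}

Variables eligible for adjustment (non-descendants of E, excluding E and L): {M, T}.
Backdoor paths from E to L:
  P1: E <- T -> L
The empty set is not sufficient: P1 (E <- T -> L) has no collider blocking it and no conditioned non-collider, so it is open.
Try {T}:
  P1: blocked at fork node T ∈ conditioning set.
{T} contains no descendant of E and blocks every backdoor path.
No other singleton works — e.g. {M} leaves P1 open — so {T} is the unique smallest valid adjustment set.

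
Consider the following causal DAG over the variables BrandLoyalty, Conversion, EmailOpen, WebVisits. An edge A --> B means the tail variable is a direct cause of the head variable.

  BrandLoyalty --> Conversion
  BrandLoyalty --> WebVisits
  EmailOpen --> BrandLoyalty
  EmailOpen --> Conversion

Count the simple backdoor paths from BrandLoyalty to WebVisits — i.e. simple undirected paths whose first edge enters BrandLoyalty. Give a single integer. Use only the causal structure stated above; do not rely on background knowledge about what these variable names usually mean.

0

A backdoor path from BrandLoyalty to WebVisits is any simple undirected path whose first edge points into BrandLoyalty (i.e. leaves BrandLoyalty via a parent).
Parents of BrandLoyalty: {EmailOpen}.
No simple path from any parent of BrandLoyalty reaches WebVisits without revisiting BrandLoyalty, so there are no backdoor paths.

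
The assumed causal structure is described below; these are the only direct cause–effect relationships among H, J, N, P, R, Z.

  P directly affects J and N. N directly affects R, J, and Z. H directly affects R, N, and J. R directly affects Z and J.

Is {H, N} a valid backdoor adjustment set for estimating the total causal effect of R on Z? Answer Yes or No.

Backdoor paths from R to Z (paths whose first edge points into R):
  P1: R <- H -> N -> Z
  P2: R <- H -> J <- P -> N -> Z
  P3: R <- H -> J <- N -> Z
  P4: R <- N -> Z
Condition 1 (no descendant of R in the set): holds — descendants of R are {J, Z}; none are in {H, N}.
Condition 2 (every backdoor path blocked by {H, N}):
  P1: blocked at fork node H ∈ conditioning set.
  P2: blocked at fork node H ∈ conditioning set.
  P3: blocked at fork node H ∈ conditioning set.
  P4: blocked at fork node N ∈ conditioning set.
{H, N} satisfies the backdoor criterion.

Yes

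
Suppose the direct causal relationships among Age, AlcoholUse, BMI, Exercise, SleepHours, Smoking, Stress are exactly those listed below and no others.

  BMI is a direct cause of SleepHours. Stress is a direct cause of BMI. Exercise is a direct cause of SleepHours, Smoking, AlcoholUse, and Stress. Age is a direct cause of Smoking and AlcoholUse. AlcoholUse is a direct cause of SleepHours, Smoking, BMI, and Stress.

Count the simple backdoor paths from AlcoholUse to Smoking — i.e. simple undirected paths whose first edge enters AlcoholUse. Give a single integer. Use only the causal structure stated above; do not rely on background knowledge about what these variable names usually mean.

2

A backdoor path from AlcoholUse to Smoking is any simple undirected path whose first edge points into AlcoholUse (i.e. leaves AlcoholUse via a parent).
Parents of AlcoholUse: {Age, Exercise}.
Enumerating:
  P1: AlcoholUse <- Exercise -> Smoking
  P2: AlcoholUse <- Age -> Smoking
That exhausts the simple backdoor paths. Count: 2.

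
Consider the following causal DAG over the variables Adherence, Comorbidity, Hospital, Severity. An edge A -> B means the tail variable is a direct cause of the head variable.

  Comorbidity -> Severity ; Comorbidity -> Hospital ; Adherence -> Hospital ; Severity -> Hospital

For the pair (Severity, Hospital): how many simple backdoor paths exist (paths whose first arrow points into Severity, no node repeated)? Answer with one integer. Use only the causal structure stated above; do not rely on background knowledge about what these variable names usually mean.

1

A backdoor path from Severity to Hospital is any simple undirected path whose first edge points into Severity (i.e. leaves Severity via a parent).
Parents of Severity: {Comorbidity}.
Enumerating:
  P1: Severity <- Comorbidity -> Hospital
That exhausts the simple backdoor paths. Count: 1.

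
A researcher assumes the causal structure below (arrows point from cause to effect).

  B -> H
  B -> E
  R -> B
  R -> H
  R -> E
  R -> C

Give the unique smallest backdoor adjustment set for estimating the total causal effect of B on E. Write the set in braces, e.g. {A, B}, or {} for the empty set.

{R}

Variables eligible for adjustment (non-descendants of B, excluding B and E): {C, R}.
Backdoor paths from B to E:
  P1: B <- R -> E
The empty set is not sufficient: P1 (B <- R -> E) has no collider blocking it and no conditioned non-collider, so it is open.
Try {R}:
  P1: blocked at fork node R ∈ conditioning set.
{R} contains no descendant of B and blocks every backdoor path.
No other singleton works — e.g. {C} leaves P1 open — so {R} is the unique smallest valid adjustment set.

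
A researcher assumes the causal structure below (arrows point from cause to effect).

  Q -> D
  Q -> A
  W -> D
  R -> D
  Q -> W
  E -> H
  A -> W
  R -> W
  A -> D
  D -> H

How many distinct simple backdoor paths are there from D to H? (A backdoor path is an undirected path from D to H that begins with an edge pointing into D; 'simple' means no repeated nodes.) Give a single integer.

0

A backdoor path from D to H is any simple undirected path whose first edge points into D (i.e. leaves D via a parent).
Parents of D: {A, Q, R, W}.
No simple path from any parent of D reaches H without revisiting D, so there are no backdoor paths.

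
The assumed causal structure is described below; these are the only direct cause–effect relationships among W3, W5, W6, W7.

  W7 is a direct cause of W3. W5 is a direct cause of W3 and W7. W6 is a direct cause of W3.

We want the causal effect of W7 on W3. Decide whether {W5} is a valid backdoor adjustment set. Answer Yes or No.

Backdoor paths from W7 to W3 (paths whose first edge points into W7):
  P1: W7 <- W5 -> W3
Condition 1 (no descendant of W7 in the set): holds — descendants of W7 are {W3}; none are in {W5}.
Condition 2 (every backdoor path blocked by {W5}):
  P1: blocked at fork node W5 ∈ conditioning set.
{W5} satisfies the backdoor criterion.

Yes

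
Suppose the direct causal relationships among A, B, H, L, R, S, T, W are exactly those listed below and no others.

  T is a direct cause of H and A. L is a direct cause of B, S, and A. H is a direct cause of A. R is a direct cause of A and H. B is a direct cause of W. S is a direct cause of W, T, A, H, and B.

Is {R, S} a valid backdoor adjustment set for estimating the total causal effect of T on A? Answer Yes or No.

Backdoor paths from T to A (paths whose first edge points into T):
  P1: T <- S <- L -> A
  P2: T <- S -> H <- R -> A
  P3: T <- S -> H -> A
  P4: T <- S -> B <- L -> A
  P5: T <- S -> W <- B <- L -> A
  P6: T <- S -> A
Condition 1 (no descendant of T in the set): holds — descendants of T are {A, H}; none are in {R, S}.
Condition 2 (every backdoor path blocked by {R, S}):
  P1: blocked at chain node S ∈ conditioning set.
  P2: blocked at fork node S ∈ conditioning set.
  P3: blocked at fork node S ∈ conditioning set.
  P4: blocked at fork node S ∈ conditioning set.
  P5: blocked at fork node S ∈ conditioning set.
  P6: blocked at fork node S ∈ conditioning set.
{R, S} satisfies the backdoor criterion.

Yes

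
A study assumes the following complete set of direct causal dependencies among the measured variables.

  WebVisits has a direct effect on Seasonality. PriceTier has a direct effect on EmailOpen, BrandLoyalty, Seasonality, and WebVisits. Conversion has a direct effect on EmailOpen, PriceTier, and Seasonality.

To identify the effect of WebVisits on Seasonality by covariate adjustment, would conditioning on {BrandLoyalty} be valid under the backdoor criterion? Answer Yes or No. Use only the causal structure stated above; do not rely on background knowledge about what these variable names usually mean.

Backdoor paths from WebVisits to Seasonality (paths whose first edge points into WebVisits):
  P1: WebVisits <- PriceTier <- Conversion -> Seasonality
  P2: WebVisits <- PriceTier -> EmailOpen <- Conversion -> Seasonality
  P3: WebVisits <- PriceTier -> Seasonality
Condition 1 (no descendant of WebVisits in the set): holds — descendants of WebVisits are {Seasonality}; none are in {BrandLoyalty}.
Condition 2 (every backdoor path blocked by {BrandLoyalty}):
  P1: open — no interior node is in the conditioning set.
  P2: blocked at collider EmailOpen (neither it nor any descendant is in the conditioning set).
  P3: open — no interior node is in the conditioning set.
{BrandLoyalty} does not satisfy the backdoor criterion.

No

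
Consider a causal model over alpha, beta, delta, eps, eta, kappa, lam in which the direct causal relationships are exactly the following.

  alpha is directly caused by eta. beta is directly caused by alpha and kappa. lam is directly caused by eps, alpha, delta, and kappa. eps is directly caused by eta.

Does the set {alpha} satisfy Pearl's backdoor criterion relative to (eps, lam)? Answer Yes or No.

Yes

Backdoor paths from eps to lam (paths whose first edge points into eps):
  P1: eps <- eta -> alpha -> lam
  P2: eps <- eta -> alpha -> beta <- kappa -> lam
Condition 1 (no descendant of eps in the set): holds — descendants of eps are {lam}; none are in {alpha}.
Condition 2 (every backdoor path blocked by {alpha}):
  P1: blocked at chain node alpha ∈ conditioning set.
  P2: blocked at chain node alpha ∈ conditioning set.
{alpha} satisfies the backdoor criterion.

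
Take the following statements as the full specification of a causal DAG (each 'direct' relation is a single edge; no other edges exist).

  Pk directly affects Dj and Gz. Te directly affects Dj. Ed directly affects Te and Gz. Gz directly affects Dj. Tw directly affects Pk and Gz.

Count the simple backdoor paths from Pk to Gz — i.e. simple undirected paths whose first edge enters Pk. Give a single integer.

A backdoor path from Pk to Gz is any simple undirected path whose first edge points into Pk (i.e. leaves Pk via a parent).
Parents of Pk: {Tw}.
Enumerating:
  P1: Pk <- Tw -> Gz
That exhausts the simple backdoor paths. Count: 1.

1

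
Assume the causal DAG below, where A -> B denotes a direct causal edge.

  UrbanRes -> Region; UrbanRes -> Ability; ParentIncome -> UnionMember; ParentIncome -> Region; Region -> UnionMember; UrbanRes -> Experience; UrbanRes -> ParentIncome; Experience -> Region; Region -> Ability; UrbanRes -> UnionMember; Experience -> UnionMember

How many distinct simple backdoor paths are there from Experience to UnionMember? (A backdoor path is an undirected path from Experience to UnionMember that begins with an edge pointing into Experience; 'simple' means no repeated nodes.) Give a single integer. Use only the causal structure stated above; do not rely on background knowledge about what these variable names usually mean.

A backdoor path from Experience to UnionMember is any simple undirected path whose first edge points into Experience (i.e. leaves Experience via a parent).
Parents of Experience: {UrbanRes}.
Enumerating:
  P1: Experience <- UrbanRes -> ParentIncome -> Region -> UnionMember
  P2: Experience <- UrbanRes -> ParentIncome -> UnionMember
  P3: Experience <- UrbanRes -> Region <- ParentIncome -> UnionMember
  P4: Experience <- UrbanRes -> Region -> UnionMember
  P5: Experience <- UrbanRes -> UnionMember
  P6: Experience <- UrbanRes -> Ability <- Region <- ParentIncome -> UnionMember
  P7: Experience <- UrbanRes -> Ability <- Region -> UnionMember
That exhausts the simple backdoor paths. Count: 7.

7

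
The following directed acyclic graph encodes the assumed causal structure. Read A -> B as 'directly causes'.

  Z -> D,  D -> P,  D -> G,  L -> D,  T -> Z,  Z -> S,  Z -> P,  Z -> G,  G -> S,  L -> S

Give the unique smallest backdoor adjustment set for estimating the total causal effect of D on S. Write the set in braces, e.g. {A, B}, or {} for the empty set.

Variables eligible for adjustment (non-descendants of D, excluding D and S): {L, T, Z}.
Backdoor paths from D to S:
  P1: D <- Z -> G -> S
  P2: D <- Z -> S
  P3: D <- L -> S
The empty set is not sufficient: P1 (D <- Z -> G -> S) has no collider blocking it and no conditioned non-collider, so it is open.
Try {L, Z}:
  P1: blocked at fork node Z ∈ conditioning set.
  P2: blocked at fork node Z ∈ conditioning set.
  P3: blocked at fork node L ∈ conditioning set.
{L, Z} contains no descendant of D and blocks every backdoor path.
Every element of {L, Z} is needed (dropping L leaves P3 open; dropping Z leaves P1 open), so no proper subset is valid.
Among all size-2 subsets of the eligible variables, only {L, Z} blocks every backdoor path, so it is the unique smallest valid adjustment set.

{L, Z}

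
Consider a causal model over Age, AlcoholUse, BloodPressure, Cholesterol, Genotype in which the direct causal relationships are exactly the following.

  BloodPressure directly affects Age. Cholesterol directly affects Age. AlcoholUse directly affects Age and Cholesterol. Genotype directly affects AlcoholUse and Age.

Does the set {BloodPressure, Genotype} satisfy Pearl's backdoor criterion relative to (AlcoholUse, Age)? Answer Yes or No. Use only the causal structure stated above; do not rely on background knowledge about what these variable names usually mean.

Yes

Backdoor paths from AlcoholUse to Age (paths whose first edge points into AlcoholUse):
  P1: AlcoholUse <- Genotype -> Age
Condition 1 (no descendant of AlcoholUse in the set): holds — descendants of AlcoholUse are {Age, Cholesterol}; none are in {BloodPressure, Genotype}.
Condition 2 (every backdoor path blocked by {BloodPressure, Genotype}):
  P1: blocked at fork node Genotype ∈ conditioning set.
{BloodPressure, Genotype} satisfies the backdoor criterion.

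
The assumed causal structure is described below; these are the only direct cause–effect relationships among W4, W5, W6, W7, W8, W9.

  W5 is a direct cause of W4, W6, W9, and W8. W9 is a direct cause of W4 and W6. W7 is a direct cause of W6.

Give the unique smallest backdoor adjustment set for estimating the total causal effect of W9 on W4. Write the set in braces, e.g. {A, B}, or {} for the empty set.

{W5}

Variables eligible for adjustment (non-descendants of W9, excluding W9 and W4): {W5, W7, W8}.
Backdoor paths from W9 to W4:
  P1: W9 <- W5 -> W4
The empty set is not sufficient: P1 (W9 <- W5 -> W4) has no collider blocking it and no conditioned non-collider, so it is open.
Try {W5}:
  P1: blocked at fork node W5 ∈ conditioning set.
{W5} contains no descendant of W9 and blocks every backdoor path.
No other singleton works — e.g. {W8} leaves P1 open — so {W5} is the unique smallest valid adjustment set.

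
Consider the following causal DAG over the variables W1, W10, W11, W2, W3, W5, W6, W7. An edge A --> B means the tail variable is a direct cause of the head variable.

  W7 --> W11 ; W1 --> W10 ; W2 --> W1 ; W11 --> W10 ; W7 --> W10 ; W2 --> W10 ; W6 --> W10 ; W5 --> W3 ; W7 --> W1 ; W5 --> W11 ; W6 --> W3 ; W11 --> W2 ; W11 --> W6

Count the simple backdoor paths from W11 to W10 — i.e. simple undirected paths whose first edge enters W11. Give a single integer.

A backdoor path from W11 to W10 is any simple undirected path whose first edge points into W11 (i.e. leaves W11 via a parent).
Parents of W11: {W5, W7}.
Enumerating:
  P1: W11 <- W7 -> W1 <- W2 -> W10
  P2: W11 <- W7 -> W1 -> W10
  P3: W11 <- W7 -> W10
  P4: W11 <- W5 -> W3 <- W6 -> W10
That exhausts the simple backdoor paths. Count: 4.

4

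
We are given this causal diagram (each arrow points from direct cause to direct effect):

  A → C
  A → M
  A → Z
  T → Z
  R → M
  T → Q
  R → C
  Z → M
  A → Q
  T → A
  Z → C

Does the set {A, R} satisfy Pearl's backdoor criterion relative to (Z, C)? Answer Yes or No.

Yes

Backdoor paths from Z to C (paths whose first edge points into Z):
  P1: Z <- T -> A -> C
  P2: Z <- T -> A -> M <- R -> C
  P3: Z <- T -> Q <- A -> C
  P4: Z <- T -> Q <- A -> M <- R -> C
  P5: Z <- A -> C
  P6: Z <- A -> M <- R -> C
Condition 1 (no descendant of Z in the set): holds — descendants of Z are {C, M}; none are in {A, R}.
Condition 2 (every backdoor path blocked by {A, R}):
  P1: blocked at chain node A ∈ conditioning set.
  P2: blocked at chain node A ∈ conditioning set.
  P3: blocked at collider Q (neither it nor any descendant is in the conditioning set).
  P4: blocked at collider Q (neither it nor any descendant is in the conditioning set).
  P5: blocked at fork node A ∈ conditioning set.
  P6: blocked at fork node A ∈ conditioning set.
{A, R} satisfies the backdoor criterion.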